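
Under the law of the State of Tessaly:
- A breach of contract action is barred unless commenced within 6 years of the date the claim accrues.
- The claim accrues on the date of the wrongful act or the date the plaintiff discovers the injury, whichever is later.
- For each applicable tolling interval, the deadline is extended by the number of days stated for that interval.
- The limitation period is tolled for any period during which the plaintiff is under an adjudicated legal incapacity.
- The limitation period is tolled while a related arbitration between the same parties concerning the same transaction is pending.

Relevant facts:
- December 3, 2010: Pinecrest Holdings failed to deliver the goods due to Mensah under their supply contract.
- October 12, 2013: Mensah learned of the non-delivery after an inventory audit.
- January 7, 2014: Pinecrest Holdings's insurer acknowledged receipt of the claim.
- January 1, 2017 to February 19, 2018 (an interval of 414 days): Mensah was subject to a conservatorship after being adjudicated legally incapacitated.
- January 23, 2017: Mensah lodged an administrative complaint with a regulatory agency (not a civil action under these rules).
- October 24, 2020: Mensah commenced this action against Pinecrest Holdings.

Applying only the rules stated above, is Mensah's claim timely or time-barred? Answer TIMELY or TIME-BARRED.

TIMELY

Taking the later of the act (December 3, 2010) and discovery (October 12, 2013), the claim accrued on October 12, 2013.
6 years from October 12, 2013 is October 12, 2019.
The plaintiff's legal incapacity from January 1, 2017 to February 19, 2018 tolled the period for 414 days, extending the deadline to November 29, 2020.
Nothing else in the chronology tolls or restarts the period.
The October 24, 2020 filing precedes the November 29, 2020 deadline; the claim is timely.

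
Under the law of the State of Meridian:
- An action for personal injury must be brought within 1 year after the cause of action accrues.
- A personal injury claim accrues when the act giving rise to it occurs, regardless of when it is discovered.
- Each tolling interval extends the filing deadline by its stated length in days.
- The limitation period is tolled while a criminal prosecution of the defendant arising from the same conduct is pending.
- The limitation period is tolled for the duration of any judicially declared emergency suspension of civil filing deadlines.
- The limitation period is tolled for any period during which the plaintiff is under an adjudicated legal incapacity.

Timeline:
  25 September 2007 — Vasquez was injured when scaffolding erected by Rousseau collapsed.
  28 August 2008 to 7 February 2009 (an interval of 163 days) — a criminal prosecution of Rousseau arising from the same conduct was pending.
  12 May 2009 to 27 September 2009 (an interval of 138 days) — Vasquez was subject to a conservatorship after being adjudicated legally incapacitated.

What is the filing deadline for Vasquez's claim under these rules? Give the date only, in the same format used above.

The claim accrued on 25 September 2007, when the wrongful act occurred.
Adding the 1 year base period to 25 September 2007 gives a deadline of 25 September 2008, before any tolling.
The pending criminal prosecution from 28 August 2008 to 7 February 2009 tolled the period for 163 days, extending the deadline to 7 March 2009.
The plaintiff's legal incapacity from 12 May 2009 to 27 September 2009 began after the period had already run on 7 March 2009, so it has no tolling effect.

7 March 2009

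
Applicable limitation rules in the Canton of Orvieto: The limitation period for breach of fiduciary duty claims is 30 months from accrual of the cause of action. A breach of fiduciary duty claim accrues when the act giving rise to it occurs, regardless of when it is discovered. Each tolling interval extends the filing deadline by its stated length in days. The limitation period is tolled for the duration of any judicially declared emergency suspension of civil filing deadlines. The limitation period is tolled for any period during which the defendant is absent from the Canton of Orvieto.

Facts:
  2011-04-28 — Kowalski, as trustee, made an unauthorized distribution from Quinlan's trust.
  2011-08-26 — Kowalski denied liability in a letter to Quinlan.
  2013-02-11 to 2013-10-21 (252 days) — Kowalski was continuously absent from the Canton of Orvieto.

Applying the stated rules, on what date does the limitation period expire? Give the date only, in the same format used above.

2014-07-07

The limitation period began to run on 2011-04-28.
Adding the 30 months base period to 2011-04-28 gives a deadline of 2013-10-28, before any tolling.
The period was tolled for 252 days by the defendant's absence from the jurisdiction (2013-02-11 to 2013-10-21), pushing the deadline to 2014-07-07.
Nothing else in the chronology tolls or restarts the period.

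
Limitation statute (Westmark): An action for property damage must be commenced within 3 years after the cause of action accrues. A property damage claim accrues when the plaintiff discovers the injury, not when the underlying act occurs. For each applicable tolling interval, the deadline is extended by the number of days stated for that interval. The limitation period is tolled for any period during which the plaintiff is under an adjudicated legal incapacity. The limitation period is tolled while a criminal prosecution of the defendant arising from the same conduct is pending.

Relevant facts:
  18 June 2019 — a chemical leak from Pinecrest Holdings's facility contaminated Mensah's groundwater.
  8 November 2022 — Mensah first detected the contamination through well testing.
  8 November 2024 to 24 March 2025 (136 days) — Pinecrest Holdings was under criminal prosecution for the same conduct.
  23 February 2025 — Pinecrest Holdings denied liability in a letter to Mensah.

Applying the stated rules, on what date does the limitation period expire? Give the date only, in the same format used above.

Under the discovery rule, the claim accrued on 8 November 2022, when Mensah discovered the injury — not on the 18 June 2019 date of the underlying act.
Adding the 3 years base period to 8 November 2022 gives a deadline of 8 November 2025, before any tolling.
The pending criminal prosecution from 8 November 2024 to 24 March 2025 tolled the period for 136 days, extending the deadline to 24 March 2026.
None of the other events listed affects the running of the period under the stated rules.

24 March 2026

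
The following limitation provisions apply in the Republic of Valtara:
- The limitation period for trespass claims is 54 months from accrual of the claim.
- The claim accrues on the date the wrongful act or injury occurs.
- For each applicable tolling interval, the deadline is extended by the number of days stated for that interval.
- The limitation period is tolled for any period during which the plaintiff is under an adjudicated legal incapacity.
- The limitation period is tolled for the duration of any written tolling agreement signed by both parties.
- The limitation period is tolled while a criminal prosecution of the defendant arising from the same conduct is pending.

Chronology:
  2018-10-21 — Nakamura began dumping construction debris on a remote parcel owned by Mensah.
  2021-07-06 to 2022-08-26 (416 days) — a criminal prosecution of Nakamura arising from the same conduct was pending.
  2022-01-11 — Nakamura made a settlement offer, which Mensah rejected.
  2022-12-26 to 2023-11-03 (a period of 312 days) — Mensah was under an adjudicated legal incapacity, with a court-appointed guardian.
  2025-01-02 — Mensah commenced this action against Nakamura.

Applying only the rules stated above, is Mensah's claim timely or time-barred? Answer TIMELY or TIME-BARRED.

TIMELY

The limitation period began to run on 2018-10-21.
The untolled deadline — 54 months after 2018-10-21 — is 2023-04-21.
The period was tolled for 416 days by the pending criminal prosecution (2021-07-06 to 2022-08-26), pushing the deadline to 2024-06-10.
The plaintiff's legal incapacity from 2022-12-26 to 2023-11-03 tolled the period for 312 days, extending the deadline to 2025-04-18.
Nothing else in the chronology tolls or restarts the period.
Filing on 2025-01-02 beat the 2025-04-18 deadline — the action is timely.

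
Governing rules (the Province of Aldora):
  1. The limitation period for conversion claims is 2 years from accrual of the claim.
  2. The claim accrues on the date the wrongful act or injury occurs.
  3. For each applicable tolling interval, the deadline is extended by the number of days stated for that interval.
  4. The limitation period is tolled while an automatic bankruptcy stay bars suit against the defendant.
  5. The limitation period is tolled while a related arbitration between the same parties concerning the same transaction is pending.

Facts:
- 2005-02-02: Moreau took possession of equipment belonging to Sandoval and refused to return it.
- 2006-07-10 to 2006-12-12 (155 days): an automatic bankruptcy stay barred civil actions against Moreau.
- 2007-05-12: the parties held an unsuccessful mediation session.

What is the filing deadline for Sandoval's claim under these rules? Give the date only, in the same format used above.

2007-07-07

The claim accrued on 2005-02-02, the date of the act.
2 years from 2005-02-02 is 2007-02-02.
The period was tolled for 155 days by the automatic bankruptcy stay (2006-07-10 to 2006-12-12), pushing the deadline to 2007-07-07.
The other events in the timeline have no effect on the limitation period under the stated rules.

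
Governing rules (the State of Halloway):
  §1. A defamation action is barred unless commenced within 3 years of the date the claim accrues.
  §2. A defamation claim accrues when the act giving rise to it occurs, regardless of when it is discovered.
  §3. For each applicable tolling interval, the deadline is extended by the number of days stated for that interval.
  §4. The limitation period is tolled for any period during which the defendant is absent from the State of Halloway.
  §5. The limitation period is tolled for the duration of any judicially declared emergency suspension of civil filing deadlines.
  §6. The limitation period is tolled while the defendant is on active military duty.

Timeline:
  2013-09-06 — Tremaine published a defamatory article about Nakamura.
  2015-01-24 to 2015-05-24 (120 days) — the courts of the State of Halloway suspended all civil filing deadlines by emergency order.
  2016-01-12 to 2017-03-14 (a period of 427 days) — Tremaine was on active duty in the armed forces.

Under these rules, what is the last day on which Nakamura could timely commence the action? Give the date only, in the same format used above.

2018-03-07

The claim accrued on 2013-09-06, when the wrongful act occurred.
Adding the 3 years base period to 2013-09-06 gives a deadline of 2016-09-06, before any tolling.
Because the emergency suspension of filing deadlines ran from 2015-01-24 to 2015-05-24, the deadline is extended by 120 days to 2017-01-04.
The period was tolled for 427 days by the defendant's active military service (2016-01-12 to 2017-03-14), pushing the deadline to 2018-03-07.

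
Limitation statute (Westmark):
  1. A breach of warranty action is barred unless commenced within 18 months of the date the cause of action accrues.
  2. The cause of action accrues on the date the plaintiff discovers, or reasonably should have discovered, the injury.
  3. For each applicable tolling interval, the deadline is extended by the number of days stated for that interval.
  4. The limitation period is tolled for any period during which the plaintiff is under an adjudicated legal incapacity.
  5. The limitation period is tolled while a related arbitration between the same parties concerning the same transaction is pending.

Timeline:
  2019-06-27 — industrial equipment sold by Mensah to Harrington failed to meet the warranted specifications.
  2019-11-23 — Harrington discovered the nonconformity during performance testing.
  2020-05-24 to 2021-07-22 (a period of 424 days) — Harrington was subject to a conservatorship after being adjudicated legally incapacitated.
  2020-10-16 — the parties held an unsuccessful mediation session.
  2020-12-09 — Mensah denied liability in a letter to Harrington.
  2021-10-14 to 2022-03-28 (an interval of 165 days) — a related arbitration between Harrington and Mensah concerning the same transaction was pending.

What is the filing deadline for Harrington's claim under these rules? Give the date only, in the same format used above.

2023-01-02

Accrual is tied to discovery, so the period began on 2019-11-23 rather than on 2019-06-27 when the act occurred.
The untolled deadline — 18 months after 2019-11-23 — is 2021-05-23.
The plaintiff's legal incapacity from 2020-05-24 to 2021-07-22 tolled the period for 424 days, extending the deadline to 2022-07-21.
Because the pending related arbitration ran from 2021-10-14 to 2022-03-28, the deadline is extended by 165 days to 2023-01-02.
None of the other events listed affects the running of the period under the stated rules.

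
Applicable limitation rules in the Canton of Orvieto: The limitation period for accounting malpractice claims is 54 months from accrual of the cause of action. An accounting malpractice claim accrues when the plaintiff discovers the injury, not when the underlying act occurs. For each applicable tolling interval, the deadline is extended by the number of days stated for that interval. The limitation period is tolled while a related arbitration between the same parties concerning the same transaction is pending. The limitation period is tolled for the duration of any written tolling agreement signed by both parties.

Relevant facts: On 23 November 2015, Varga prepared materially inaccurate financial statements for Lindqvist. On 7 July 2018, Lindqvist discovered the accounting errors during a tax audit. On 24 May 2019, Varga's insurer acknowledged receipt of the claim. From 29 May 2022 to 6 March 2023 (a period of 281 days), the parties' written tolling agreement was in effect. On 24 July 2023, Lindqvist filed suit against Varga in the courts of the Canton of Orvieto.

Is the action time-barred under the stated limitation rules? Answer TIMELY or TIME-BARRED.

Accrual is tied to discovery, so the period began on 7 July 2018 rather than on 23 November 2015 when the act occurred.
54 months from 7 July 2018 is 7 January 2023.
Because the written tolling agreement ran from 29 May 2022 to 6 March 2023, the deadline is extended by 281 days to 15 October 2023.
The other events in the timeline have no effect on the limitation period under the stated rules.
Lindqvist filed on 24 July 2023, before the 15 October 2023 deadline, so the action is timely.

TIMELY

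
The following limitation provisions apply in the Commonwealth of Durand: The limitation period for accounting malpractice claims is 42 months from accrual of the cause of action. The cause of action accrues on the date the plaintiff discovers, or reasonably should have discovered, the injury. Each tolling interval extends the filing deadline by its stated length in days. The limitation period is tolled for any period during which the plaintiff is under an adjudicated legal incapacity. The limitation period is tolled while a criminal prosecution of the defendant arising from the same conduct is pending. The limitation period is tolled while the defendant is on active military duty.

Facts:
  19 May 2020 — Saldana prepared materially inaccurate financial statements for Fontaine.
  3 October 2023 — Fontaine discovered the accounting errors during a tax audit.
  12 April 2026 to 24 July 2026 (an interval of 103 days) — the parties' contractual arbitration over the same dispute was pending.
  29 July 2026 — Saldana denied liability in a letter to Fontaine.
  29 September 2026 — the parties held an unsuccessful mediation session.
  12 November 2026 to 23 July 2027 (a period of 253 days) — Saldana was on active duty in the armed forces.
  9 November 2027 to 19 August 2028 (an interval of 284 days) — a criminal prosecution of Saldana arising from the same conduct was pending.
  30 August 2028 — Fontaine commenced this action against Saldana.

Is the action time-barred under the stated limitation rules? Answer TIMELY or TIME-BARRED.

Accrual is tied to discovery, so the period began on 3 October 2023 rather than on 19 May 2020 when the act occurred.
The untolled deadline — 42 months after 3 October 2023 — is 3 April 2027.
Because the defendant's active military service ran from 12 November 2026 to 23 July 2027, the deadline is extended by 253 days to 12 December 2027.
The pending criminal prosecution from 9 November 2027 to 19 August 2028 tolled the period for 284 days, extending the deadline to 21 September 2028.
Although a pending arbitration ran from 12 April 2026 to 24 July 2026, the stated rules do not make that a tolling event, so it is disregarded.
Nothing else in the chronology tolls or restarts the period.
Filing on 30 August 2028 beat the 21 September 2028 deadline — the action is timely.

TIMELY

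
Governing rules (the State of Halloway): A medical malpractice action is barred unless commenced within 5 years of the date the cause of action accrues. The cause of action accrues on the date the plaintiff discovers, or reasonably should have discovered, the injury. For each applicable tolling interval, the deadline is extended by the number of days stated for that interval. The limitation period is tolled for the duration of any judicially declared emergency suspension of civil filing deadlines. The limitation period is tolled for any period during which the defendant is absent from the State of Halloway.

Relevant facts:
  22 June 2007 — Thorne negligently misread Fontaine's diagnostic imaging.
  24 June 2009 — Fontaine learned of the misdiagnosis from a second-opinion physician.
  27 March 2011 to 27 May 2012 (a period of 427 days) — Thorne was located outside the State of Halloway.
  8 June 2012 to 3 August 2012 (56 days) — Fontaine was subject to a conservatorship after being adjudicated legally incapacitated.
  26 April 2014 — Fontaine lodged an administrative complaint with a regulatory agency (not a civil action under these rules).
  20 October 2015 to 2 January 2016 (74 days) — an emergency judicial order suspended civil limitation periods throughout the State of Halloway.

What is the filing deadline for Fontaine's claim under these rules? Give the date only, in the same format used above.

25 August 2015

The claim did not accrue until Fontaine discovered the injury on 24 June 2009; the 22 June 2007 act date does not start the clock under the stated rule.
The untolled deadline — 5 years after 24 June 2009 — is 24 June 2014.
The period was tolled for 427 days by the defendant's absence from the jurisdiction (27 March 2011 to 27 May 2012), pushing the deadline to 25 August 2015.
The emergency suspension of filing deadlines from 20 October 2015 to 2 January 2016 began after the period had already run on 25 August 2015, so it has no tolling effect.
The plaintiff's legal incapacity from 8 June 2012 to 3 August 2012 does not toll the period, because no stated rule makes the plaintiff's incapacity a tolling event.
Nothing else in the chronology tolls or restarts the period.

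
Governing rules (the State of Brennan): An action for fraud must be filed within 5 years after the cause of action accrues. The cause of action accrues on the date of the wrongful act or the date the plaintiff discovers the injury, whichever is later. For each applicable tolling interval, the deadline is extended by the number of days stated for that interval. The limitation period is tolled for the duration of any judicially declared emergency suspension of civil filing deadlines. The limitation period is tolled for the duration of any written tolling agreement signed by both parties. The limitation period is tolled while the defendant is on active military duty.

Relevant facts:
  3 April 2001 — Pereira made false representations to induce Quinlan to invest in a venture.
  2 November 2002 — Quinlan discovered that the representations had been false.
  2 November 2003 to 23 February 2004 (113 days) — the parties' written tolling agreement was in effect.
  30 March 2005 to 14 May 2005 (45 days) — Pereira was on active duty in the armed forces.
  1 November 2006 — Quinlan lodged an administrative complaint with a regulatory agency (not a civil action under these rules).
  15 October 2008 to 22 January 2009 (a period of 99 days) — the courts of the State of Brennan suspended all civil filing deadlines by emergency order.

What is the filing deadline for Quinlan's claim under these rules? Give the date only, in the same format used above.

Because discovery on 2 November 2002 post-dates the 3 April 2001 act, accrual under the later-of rule falls on 2 November 2002.
Adding the 5 years base period to 2 November 2002 gives a deadline of 2 November 2007, before any tolling.
Because the written tolling agreement ran from 2 November 2003 to 23 February 2004, the deadline is extended by 113 days to 23 February 2008.
The defendant's active military service from 30 March 2005 to 14 May 2005 tolled the period for 45 days, extending the deadline to 8 April 2008.
The emergency suspension of filing deadlines from 15 October 2008 to 22 January 2009 began after the period had already run on 8 April 2008, so it has no tolling effect.
The other events in the timeline have no effect on the limitation period under the stated rules.

8 April 2008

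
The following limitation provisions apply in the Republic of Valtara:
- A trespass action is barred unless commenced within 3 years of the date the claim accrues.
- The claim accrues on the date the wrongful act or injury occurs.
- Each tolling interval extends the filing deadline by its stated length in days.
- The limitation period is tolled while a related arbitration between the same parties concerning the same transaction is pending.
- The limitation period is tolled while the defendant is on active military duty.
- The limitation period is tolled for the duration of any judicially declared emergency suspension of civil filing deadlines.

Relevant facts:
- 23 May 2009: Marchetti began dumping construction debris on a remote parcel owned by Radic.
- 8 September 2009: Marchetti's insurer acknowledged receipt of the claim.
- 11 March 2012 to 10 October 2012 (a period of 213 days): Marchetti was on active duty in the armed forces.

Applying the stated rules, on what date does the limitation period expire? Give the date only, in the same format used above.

22 December 2012

The claim accrued on 23 May 2009, the date of the act.
3 years from 23 May 2009 is 23 May 2012.
The defendant's active military service from 11 March 2012 to 10 October 2012 tolled the period for 213 days, extending the deadline to 22 December 2012.
Nothing else in the chronology tolls or restarts the period.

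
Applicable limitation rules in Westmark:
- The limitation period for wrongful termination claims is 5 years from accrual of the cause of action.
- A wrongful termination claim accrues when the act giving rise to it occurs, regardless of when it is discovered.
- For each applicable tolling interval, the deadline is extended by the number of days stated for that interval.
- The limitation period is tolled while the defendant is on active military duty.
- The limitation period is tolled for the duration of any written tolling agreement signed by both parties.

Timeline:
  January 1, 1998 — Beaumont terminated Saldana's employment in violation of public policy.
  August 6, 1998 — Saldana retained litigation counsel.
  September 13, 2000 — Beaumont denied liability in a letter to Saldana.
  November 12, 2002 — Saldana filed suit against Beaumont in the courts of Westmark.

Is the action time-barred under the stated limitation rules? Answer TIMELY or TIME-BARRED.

The claim accrued on January 1, 1998, when the wrongful act occurred.
The untolled deadline — 5 years after January 1, 1998 — is January 1, 2003.
None of the other events listed affects the running of the period under the stated rules.
The November 12, 2002 filing precedes the January 1, 2003 deadline; the claim is timely.

TIMELY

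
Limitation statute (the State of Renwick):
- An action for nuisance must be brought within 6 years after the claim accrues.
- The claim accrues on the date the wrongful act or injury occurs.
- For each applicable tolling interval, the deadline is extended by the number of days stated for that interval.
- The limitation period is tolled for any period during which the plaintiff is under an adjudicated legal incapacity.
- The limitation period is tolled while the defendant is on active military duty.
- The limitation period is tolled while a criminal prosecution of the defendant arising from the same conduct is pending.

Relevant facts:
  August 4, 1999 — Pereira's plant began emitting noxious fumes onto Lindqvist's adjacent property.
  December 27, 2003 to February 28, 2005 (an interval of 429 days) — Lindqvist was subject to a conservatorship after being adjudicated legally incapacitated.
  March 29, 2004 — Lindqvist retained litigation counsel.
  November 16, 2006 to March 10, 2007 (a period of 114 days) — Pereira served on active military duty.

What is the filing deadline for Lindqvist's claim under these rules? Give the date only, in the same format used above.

October 7, 2006

The limitation period began to run on August 4, 1999.
Adding the 6 years base period to August 4, 1999 gives a deadline of August 4, 2005, before any tolling.
The period was tolled for 429 days by the plaintiff's legal incapacity (December 27, 2003 to February 28, 2005), pushing the deadline to October 7, 2006.
The defendant's active military service from November 16, 2006 to March 10, 2007 began after the period had already run on October 7, 2006, so it has no tolling effect.
The other events in the timeline have no effect on the limitation period under the stated rules.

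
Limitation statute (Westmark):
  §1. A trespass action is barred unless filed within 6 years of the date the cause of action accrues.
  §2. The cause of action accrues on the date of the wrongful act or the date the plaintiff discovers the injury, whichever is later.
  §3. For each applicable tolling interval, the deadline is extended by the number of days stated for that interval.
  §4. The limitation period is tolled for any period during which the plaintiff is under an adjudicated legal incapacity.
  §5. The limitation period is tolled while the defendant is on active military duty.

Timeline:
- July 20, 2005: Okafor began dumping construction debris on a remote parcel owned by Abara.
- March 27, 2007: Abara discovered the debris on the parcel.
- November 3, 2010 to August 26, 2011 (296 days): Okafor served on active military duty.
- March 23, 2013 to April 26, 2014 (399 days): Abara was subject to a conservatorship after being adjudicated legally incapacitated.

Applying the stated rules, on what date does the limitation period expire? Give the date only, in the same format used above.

February 20, 2015

The claim accrued on March 27, 2007 — the later of the July 20, 2005 act and the March 27, 2007 discovery.
Adding the 6 years base period to March 27, 2007 gives a deadline of March 27, 2013, before any tolling.
The period was tolled for 296 days by the defendant's active military service (November 3, 2010 to August 26, 2011), pushing the deadline to January 17, 2014.
The plaintiff's legal incapacity from March 23, 2013 to April 26, 2014 tolled the period for 399 days, extending the deadline to February 20, 2015.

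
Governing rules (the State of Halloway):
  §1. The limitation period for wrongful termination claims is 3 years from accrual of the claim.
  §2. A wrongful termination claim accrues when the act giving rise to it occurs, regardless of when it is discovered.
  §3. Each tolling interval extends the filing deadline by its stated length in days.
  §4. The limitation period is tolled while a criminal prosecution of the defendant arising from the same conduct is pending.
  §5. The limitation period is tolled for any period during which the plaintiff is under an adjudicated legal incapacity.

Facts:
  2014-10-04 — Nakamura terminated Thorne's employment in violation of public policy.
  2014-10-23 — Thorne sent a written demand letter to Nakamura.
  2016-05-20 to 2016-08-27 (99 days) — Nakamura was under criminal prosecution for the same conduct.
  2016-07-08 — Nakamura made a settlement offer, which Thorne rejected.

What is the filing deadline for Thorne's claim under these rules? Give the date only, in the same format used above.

2018-01-11

The claim accrued on 2014-10-04, when the wrongful act occurred.
The untolled deadline — 3 years after 2014-10-04 — is 2017-10-04.
Because the pending criminal prosecution ran from 2016-05-20 to 2016-08-27, the deadline is extended by 99 days to 2018-01-11.
The other events in the timeline have no effect on the limitation period under the stated rules.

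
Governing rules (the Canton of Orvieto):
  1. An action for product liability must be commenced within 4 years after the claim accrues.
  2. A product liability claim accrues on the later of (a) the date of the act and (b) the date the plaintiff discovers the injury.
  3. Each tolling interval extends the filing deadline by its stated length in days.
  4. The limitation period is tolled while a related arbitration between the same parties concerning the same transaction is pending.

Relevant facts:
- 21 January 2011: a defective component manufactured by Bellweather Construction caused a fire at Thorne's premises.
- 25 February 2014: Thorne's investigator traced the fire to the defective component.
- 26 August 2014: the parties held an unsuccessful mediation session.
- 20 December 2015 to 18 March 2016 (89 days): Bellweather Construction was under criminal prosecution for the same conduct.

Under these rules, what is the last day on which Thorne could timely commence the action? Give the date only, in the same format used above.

Because discovery on 25 February 2014 post-dates the 21 January 2011 act, accrual under the later-of rule falls on 25 February 2014.
4 years from 25 February 2014 is 25 February 2018.
The pending criminal prosecution from 20 December 2015 to 18 March 2016 does not toll the period, because no stated rule makes a criminal prosecution a tolling event.
None of the other events listed affects the running of the period under the stated rules.

25 February 2018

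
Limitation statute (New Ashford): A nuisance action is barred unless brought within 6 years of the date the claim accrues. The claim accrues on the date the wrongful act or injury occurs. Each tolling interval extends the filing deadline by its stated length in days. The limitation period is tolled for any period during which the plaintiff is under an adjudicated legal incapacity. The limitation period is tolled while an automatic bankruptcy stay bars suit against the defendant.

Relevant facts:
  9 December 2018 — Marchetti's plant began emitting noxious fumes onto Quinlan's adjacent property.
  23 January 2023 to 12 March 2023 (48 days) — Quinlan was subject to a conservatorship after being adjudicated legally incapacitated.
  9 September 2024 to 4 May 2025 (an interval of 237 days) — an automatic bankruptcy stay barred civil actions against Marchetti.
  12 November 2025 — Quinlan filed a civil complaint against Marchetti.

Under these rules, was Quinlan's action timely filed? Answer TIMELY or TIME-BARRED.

The claim accrued on 9 December 2018, the date of the act.
6 years from 9 December 2018 is 9 December 2024.
The plaintiff's legal incapacity from 23 January 2023 to 12 March 2023 tolled the period for 48 days, extending the deadline to 26 January 2025.
Because the automatic bankruptcy stay ran from 9 September 2024 to 4 May 2025, the deadline is extended by 237 days to 20 September 2025.
Filing on 12 November 2025 missed the 20 September 2025 deadline — the action is time-barred.

TIME-BARRED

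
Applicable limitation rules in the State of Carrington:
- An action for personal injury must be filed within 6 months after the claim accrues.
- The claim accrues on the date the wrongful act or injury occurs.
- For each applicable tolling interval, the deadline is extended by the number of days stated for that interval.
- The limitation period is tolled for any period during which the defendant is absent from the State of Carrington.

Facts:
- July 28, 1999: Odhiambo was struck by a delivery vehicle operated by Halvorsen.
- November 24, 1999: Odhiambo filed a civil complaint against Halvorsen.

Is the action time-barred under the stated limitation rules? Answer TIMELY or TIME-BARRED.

The claim accrued on July 28, 1999, the date of the act.
The untolled deadline — 6 months after July 28, 1999 — is January 28, 2000.
The November 24, 1999 filing precedes the January 28, 2000 deadline; the claim is timely.

TIMELY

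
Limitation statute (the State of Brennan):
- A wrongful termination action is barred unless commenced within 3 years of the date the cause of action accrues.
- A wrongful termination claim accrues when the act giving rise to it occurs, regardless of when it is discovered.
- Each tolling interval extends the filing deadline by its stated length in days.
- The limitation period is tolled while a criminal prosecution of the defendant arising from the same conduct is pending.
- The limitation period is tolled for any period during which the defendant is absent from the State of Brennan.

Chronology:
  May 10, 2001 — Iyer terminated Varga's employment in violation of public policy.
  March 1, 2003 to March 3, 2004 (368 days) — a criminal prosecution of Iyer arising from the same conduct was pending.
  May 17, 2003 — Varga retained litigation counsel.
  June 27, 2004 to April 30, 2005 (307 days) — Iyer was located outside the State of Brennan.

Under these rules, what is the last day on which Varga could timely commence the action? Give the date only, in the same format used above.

March 16, 2006

The limitation period began to run on May 10, 2001.
3 years from May 10, 2001 is May 10, 2004.
The pending criminal prosecution from March 1, 2003 to March 3, 2004 tolled the period for 368 days, extending the deadline to May 13, 2005.
The period was tolled for 307 days by the defendant's absence from the jurisdiction (June 27, 2004 to April 30, 2005), pushing the deadline to March 16, 2006.
Nothing else in the chronology tolls or restarts the period.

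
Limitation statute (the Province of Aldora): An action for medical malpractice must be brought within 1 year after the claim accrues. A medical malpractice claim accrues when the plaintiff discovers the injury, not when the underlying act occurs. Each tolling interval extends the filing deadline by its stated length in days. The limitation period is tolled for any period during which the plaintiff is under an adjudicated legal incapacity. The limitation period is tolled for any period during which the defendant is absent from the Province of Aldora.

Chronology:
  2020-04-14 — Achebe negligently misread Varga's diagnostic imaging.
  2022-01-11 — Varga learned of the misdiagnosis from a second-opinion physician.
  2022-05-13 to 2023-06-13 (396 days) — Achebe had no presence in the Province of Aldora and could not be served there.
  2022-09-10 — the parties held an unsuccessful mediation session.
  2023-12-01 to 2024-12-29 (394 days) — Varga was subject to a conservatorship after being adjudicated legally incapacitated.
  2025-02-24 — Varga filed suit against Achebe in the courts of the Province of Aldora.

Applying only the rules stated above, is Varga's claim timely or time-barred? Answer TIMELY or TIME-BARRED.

TIMELY

The claim did not accrue until Varga discovered the injury on 2022-01-11; the 2020-04-14 act date does not start the clock under the stated rule.
1 year from 2022-01-11 is 2023-01-11.
The period was tolled for 396 days by the defendant's absence from the jurisdiction (2022-05-13 to 2023-06-13), pushing the deadline to 2024-02-11.
The period was tolled for 394 days by the plaintiff's legal incapacity (2023-12-01 to 2024-12-29), pushing the deadline to 2025-03-11.
Nothing else in the chronology tolls or restarts the period.
Varga filed on 2025-02-24, before the 2025-03-11 deadline, so the action is timely.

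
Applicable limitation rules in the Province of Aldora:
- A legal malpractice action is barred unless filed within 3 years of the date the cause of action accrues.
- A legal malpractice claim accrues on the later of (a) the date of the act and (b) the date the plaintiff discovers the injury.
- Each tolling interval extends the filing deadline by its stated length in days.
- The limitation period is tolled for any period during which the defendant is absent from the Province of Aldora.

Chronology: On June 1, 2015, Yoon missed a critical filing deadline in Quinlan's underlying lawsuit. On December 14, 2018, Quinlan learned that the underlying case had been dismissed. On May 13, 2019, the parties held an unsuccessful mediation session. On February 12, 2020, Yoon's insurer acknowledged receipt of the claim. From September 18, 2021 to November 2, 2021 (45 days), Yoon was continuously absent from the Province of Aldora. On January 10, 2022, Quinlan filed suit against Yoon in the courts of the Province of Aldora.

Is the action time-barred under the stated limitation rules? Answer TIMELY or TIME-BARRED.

TIMELY

The claim accrued on December 14, 2018 — the later of the June 1, 2015 act and the December 14, 2018 discovery.
The untolled deadline — 3 years after December 14, 2018 — is December 14, 2021.
The defendant's absence from the jurisdiction from September 18, 2021 to November 2, 2021 tolled the period for 45 days, extending the deadline to January 28, 2022.
The other events in the timeline have no effect on the limitation period under the stated rules.
The January 10, 2022 filing precedes the January 28, 2022 deadline; the claim is timely.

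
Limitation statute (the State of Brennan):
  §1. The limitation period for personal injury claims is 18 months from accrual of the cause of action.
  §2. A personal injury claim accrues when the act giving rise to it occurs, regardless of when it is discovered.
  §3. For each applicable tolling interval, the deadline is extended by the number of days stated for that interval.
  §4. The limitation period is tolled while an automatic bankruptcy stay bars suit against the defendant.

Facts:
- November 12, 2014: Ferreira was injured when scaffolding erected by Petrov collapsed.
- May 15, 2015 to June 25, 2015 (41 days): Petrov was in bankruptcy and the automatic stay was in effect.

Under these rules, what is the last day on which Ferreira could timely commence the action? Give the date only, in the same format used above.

The limitation period began to run on November 12, 2014.
Adding the 18 months base period to November 12, 2014 gives a deadline of May 12, 2016, before any tolling.
The period was tolled for 41 days by the automatic bankruptcy stay (May 15, 2015 to June 25, 2015), pushing the deadline to June 22, 2016.

June 22, 2016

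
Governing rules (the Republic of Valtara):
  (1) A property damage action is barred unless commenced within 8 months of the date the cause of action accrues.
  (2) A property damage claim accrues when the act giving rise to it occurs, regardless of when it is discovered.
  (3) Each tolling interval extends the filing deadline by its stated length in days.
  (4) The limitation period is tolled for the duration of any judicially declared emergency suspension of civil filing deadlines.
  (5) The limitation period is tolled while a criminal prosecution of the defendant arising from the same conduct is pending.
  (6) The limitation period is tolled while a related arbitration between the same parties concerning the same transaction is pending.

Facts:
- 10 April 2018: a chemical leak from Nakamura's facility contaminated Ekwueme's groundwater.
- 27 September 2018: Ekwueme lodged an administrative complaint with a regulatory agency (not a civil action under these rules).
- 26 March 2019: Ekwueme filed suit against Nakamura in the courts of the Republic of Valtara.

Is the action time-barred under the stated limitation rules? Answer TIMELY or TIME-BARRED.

The cause of action accrued on 10 April 2018, the date of the act.
8 months from 10 April 2018 is 10 December 2018.
None of the other events listed affects the running of the period under the stated rules.
The 26 March 2019 filing falls after the 10 December 2018 deadline; the claim is time-barred.

TIME-BARRED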